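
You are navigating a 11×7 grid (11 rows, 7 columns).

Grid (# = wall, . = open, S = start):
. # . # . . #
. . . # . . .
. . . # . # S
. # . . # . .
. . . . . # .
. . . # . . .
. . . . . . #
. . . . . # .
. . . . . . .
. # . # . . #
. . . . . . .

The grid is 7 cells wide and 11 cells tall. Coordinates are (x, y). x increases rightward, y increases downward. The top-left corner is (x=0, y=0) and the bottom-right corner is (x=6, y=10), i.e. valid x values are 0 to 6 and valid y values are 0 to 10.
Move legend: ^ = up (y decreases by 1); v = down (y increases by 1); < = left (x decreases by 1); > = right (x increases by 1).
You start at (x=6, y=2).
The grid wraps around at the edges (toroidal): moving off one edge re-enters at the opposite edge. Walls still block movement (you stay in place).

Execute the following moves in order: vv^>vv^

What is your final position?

Start: (x=6, y=2)
  v (down): (x=6, y=2) -> (x=6, y=3)
  v (down): (x=6, y=3) -> (x=6, y=4)
  ^ (up): (x=6, y=4) -> (x=6, y=3)
  > (right): (x=6, y=3) -> (x=0, y=3)
  v (down): (x=0, y=3) -> (x=0, y=4)
  v (down): (x=0, y=4) -> (x=0, y=5)
  ^ (up): (x=0, y=5) -> (x=0, y=4)
Final: (x=0, y=4)

Answer: Final position: (x=0, y=4)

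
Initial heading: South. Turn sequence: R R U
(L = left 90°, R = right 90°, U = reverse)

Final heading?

Start: South
  R (right (90° clockwise)) -> West
  R (right (90° clockwise)) -> North
  U (U-turn (180°)) -> South
Final: South

Answer: Final heading: South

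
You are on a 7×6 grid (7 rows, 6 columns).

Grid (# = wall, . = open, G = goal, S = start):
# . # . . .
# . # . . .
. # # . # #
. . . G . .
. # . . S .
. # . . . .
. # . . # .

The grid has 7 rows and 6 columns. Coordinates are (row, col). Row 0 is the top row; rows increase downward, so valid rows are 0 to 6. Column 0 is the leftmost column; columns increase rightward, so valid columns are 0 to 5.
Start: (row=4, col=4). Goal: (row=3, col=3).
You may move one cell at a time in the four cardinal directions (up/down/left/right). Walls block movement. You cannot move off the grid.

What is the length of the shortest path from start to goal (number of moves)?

Answer: Shortest path length: 2

Derivation:
BFS from (row=4, col=4) until reaching (row=3, col=3):
  Distance 0: (row=4, col=4)
  Distance 1: (row=3, col=4), (row=4, col=3), (row=4, col=5), (row=5, col=4)
  Distance 2: (row=3, col=3), (row=3, col=5), (row=4, col=2), (row=5, col=3), (row=5, col=5)  <- goal reached here
One shortest path (2 moves): (row=4, col=4) -> (row=4, col=3) -> (row=3, col=3)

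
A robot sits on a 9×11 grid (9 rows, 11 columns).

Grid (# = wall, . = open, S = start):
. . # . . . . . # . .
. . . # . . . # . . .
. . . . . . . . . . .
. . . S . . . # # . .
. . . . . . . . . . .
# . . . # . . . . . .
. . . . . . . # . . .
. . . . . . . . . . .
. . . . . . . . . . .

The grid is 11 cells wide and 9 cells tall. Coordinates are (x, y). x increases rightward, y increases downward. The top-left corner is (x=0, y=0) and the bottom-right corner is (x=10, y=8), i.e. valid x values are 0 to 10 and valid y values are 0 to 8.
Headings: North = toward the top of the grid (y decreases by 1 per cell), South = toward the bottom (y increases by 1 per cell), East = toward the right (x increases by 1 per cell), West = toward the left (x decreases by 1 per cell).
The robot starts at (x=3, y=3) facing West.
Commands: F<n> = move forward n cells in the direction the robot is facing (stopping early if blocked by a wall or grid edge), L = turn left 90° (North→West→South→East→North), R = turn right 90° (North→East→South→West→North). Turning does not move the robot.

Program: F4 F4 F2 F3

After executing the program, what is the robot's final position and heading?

Start: (x=3, y=3), facing West
  F4: move forward 3/4 (blocked), now at (x=0, y=3)
  F4: move forward 0/4 (blocked), now at (x=0, y=3)
  F2: move forward 0/2 (blocked), now at (x=0, y=3)
  F3: move forward 0/3 (blocked), now at (x=0, y=3)
Final: (x=0, y=3), facing West

Answer: Final position: (x=0, y=3), facing West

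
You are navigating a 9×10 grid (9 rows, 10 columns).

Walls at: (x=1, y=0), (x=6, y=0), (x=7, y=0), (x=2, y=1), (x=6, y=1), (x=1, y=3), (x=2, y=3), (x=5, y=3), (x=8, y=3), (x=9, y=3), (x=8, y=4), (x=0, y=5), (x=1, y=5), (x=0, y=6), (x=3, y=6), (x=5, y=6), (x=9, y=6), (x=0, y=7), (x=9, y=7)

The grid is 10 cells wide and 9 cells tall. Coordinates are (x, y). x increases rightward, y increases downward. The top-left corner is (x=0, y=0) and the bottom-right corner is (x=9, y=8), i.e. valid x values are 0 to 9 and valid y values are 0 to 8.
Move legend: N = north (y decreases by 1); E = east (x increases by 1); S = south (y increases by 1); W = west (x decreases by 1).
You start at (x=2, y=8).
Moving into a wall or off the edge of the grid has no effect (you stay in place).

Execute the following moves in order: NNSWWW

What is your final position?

Start: (x=2, y=8)
  N (north): (x=2, y=8) -> (x=2, y=7)
  N (north): (x=2, y=7) -> (x=2, y=6)
  S (south): (x=2, y=6) -> (x=2, y=7)
  W (west): (x=2, y=7) -> (x=1, y=7)
  W (west): blocked, stay at (x=1, y=7)
  W (west): blocked, stay at (x=1, y=7)
Final: (x=1, y=7)

Answer: Final position: (x=1, y=7)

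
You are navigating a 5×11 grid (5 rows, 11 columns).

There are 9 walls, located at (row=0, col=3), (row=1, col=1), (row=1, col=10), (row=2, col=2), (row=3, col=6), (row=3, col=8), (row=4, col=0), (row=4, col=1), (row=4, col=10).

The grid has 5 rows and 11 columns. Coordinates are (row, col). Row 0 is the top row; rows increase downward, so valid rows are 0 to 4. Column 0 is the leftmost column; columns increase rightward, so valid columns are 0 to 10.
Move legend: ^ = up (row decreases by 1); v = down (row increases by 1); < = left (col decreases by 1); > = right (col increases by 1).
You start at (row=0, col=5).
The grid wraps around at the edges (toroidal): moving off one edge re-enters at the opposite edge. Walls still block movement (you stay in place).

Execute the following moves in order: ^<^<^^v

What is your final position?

Answer: Final position: (row=2, col=3)

Derivation:
Start: (row=0, col=5)
  ^ (up): (row=0, col=5) -> (row=4, col=5)
  < (left): (row=4, col=5) -> (row=4, col=4)
  ^ (up): (row=4, col=4) -> (row=3, col=4)
  < (left): (row=3, col=4) -> (row=3, col=3)
  ^ (up): (row=3, col=3) -> (row=2, col=3)
  ^ (up): (row=2, col=3) -> (row=1, col=3)
  v (down): (row=1, col=3) -> (row=2, col=3)
Final: (row=2, col=3)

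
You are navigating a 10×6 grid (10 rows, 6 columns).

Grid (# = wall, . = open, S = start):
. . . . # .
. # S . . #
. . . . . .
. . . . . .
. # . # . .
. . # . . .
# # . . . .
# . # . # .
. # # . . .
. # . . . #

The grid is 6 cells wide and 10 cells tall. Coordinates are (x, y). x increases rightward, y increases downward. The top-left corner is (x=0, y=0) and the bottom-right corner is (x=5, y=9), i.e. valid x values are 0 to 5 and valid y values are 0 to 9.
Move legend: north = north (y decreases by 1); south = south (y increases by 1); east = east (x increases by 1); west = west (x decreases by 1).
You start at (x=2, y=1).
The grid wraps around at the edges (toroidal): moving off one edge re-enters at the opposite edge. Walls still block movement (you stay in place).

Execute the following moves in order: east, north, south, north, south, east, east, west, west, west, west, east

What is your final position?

Start: (x=2, y=1)
  east (east): (x=2, y=1) -> (x=3, y=1)
  north (north): (x=3, y=1) -> (x=3, y=0)
  south (south): (x=3, y=0) -> (x=3, y=1)
  north (north): (x=3, y=1) -> (x=3, y=0)
  south (south): (x=3, y=0) -> (x=3, y=1)
  east (east): (x=3, y=1) -> (x=4, y=1)
  east (east): blocked, stay at (x=4, y=1)
  west (west): (x=4, y=1) -> (x=3, y=1)
  west (west): (x=3, y=1) -> (x=2, y=1)
  west (west): blocked, stay at (x=2, y=1)
  west (west): blocked, stay at (x=2, y=1)
  east (east): (x=2, y=1) -> (x=3, y=1)
Final: (x=3, y=1)

Answer: Final position: (x=3, y=1)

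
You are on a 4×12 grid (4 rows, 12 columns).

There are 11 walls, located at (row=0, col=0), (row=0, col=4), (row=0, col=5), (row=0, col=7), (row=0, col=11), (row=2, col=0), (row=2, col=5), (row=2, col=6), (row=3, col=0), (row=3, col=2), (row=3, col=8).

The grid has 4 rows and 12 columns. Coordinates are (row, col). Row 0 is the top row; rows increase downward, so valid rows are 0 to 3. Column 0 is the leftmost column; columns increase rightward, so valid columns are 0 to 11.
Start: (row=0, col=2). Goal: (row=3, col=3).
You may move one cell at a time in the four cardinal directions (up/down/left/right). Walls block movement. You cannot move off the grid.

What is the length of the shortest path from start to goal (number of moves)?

Answer: Shortest path length: 4

Derivation:
BFS from (row=0, col=2) until reaching (row=3, col=3):
  Distance 0: (row=0, col=2)
  Distance 1: (row=0, col=1), (row=0, col=3), (row=1, col=2)
  Distance 2: (row=1, col=1), (row=1, col=3), (row=2, col=2)
  Distance 3: (row=1, col=0), (row=1, col=4), (row=2, col=1), (row=2, col=3)
  Distance 4: (row=1, col=5), (row=2, col=4), (row=3, col=1), (row=3, col=3)  <- goal reached here
One shortest path (4 moves): (row=0, col=2) -> (row=0, col=3) -> (row=1, col=3) -> (row=2, col=3) -> (row=3, col=3)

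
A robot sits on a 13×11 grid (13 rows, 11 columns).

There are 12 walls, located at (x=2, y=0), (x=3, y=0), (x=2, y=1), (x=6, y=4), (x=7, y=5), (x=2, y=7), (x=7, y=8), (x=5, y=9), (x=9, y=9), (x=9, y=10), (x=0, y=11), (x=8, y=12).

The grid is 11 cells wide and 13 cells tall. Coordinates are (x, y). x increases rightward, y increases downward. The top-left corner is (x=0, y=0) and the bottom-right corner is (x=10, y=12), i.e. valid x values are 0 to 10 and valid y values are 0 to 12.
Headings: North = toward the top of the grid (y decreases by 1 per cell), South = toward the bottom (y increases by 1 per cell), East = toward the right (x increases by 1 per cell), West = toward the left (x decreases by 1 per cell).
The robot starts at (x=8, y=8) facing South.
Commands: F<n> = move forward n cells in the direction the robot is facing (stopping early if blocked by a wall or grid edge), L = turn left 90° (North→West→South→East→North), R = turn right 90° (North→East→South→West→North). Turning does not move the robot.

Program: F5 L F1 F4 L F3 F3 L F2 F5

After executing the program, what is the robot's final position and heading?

Answer: Final position: (x=8, y=5), facing West

Derivation:
Start: (x=8, y=8), facing South
  F5: move forward 3/5 (blocked), now at (x=8, y=11)
  L: turn left, now facing East
  F1: move forward 1, now at (x=9, y=11)
  F4: move forward 1/4 (blocked), now at (x=10, y=11)
  L: turn left, now facing North
  F3: move forward 3, now at (x=10, y=8)
  F3: move forward 3, now at (x=10, y=5)
  L: turn left, now facing West
  F2: move forward 2, now at (x=8, y=5)
  F5: move forward 0/5 (blocked), now at (x=8, y=5)
Final: (x=8, y=5), facing West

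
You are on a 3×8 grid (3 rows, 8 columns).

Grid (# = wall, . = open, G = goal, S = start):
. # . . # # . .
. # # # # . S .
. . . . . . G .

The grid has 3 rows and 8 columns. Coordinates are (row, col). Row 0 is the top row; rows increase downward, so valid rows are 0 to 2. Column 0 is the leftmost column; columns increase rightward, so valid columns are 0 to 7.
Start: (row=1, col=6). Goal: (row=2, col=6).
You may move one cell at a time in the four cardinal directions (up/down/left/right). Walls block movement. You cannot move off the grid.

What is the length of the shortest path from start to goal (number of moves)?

Answer: Shortest path length: 1

Derivation:
BFS from (row=1, col=6) until reaching (row=2, col=6):
  Distance 0: (row=1, col=6)
  Distance 1: (row=0, col=6), (row=1, col=5), (row=1, col=7), (row=2, col=6)  <- goal reached here
One shortest path (1 moves): (row=1, col=6) -> (row=2, col=6)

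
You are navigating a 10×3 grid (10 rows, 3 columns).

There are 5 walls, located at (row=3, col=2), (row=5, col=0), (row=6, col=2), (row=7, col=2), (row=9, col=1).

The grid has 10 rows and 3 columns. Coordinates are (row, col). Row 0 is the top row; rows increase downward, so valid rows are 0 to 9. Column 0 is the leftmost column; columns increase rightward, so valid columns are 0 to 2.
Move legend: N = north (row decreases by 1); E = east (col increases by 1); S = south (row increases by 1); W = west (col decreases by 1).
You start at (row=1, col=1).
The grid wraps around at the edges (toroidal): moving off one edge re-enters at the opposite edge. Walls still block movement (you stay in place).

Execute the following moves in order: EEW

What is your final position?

Answer: Final position: (row=1, col=2)

Derivation:
Start: (row=1, col=1)
  E (east): (row=1, col=1) -> (row=1, col=2)
  E (east): (row=1, col=2) -> (row=1, col=0)
  W (west): (row=1, col=0) -> (row=1, col=2)
Final: (row=1, col=2)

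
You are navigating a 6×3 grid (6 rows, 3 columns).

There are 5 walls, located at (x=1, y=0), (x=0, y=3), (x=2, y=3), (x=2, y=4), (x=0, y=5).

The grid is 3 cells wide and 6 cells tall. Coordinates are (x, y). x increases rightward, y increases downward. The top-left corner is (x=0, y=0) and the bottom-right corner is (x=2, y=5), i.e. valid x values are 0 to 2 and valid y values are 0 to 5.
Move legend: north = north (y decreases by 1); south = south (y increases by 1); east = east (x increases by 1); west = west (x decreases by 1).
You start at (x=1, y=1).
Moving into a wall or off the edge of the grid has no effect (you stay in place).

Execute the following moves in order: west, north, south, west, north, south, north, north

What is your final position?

Start: (x=1, y=1)
  west (west): (x=1, y=1) -> (x=0, y=1)
  north (north): (x=0, y=1) -> (x=0, y=0)
  south (south): (x=0, y=0) -> (x=0, y=1)
  west (west): blocked, stay at (x=0, y=1)
  north (north): (x=0, y=1) -> (x=0, y=0)
  south (south): (x=0, y=0) -> (x=0, y=1)
  north (north): (x=0, y=1) -> (x=0, y=0)
  north (north): blocked, stay at (x=0, y=0)
Final: (x=0, y=0)

Answer: Final position: (x=0, y=0)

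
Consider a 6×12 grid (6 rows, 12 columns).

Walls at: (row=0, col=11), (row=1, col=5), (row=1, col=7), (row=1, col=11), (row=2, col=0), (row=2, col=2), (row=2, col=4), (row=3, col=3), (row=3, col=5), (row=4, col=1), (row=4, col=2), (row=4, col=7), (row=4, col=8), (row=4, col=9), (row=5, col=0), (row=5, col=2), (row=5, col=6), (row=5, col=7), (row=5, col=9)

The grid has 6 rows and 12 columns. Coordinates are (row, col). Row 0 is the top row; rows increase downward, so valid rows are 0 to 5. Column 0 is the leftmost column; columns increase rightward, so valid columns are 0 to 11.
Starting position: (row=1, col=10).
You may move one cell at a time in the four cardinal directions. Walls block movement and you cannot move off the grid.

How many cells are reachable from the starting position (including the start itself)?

Answer: Reachable cells: 51

Derivation:
BFS flood-fill from (row=1, col=10):
  Distance 0: (row=1, col=10)
  Distance 1: (row=0, col=10), (row=1, col=9), (row=2, col=10)
  Distance 2: (row=0, col=9), (row=1, col=8), (row=2, col=9), (row=2, col=11), (row=3, col=10)
  Distance 3: (row=0, col=8), (row=2, col=8), (row=3, col=9), (row=3, col=11), (row=4, col=10)
  Distance 4: (row=0, col=7), (row=2, col=7), (row=3, col=8), (row=4, col=11), (row=5, col=10)
  Distance 5: (row=0, col=6), (row=2, col=6), (row=3, col=7), (row=5, col=11)
  Distance 6: (row=0, col=5), (row=1, col=6), (row=2, col=5), (row=3, col=6)
  Distance 7: (row=0, col=4), (row=4, col=6)
  Distance 8: (row=0, col=3), (row=1, col=4), (row=4, col=5)
  Distance 9: (row=0, col=2), (row=1, col=3), (row=4, col=4), (row=5, col=5)
  Distance 10: (row=0, col=1), (row=1, col=2), (row=2, col=3), (row=3, col=4), (row=4, col=3), (row=5, col=4)
  Distance 11: (row=0, col=0), (row=1, col=1), (row=5, col=3)
  Distance 12: (row=1, col=0), (row=2, col=1)
  Distance 13: (row=3, col=1)
  Distance 14: (row=3, col=0), (row=3, col=2)
  Distance 15: (row=4, col=0)
Total reachable: 51 (grid has 53 open cells total)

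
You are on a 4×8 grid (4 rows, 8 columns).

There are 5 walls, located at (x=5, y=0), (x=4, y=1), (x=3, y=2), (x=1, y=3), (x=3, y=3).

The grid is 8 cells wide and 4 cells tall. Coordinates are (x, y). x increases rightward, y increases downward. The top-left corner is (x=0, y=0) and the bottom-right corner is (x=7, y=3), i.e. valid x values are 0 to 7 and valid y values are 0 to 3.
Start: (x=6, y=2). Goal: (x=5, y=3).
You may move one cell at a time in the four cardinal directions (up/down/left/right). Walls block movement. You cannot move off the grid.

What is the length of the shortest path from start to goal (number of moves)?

Answer: Shortest path length: 2

Derivation:
BFS from (x=6, y=2) until reaching (x=5, y=3):
  Distance 0: (x=6, y=2)
  Distance 1: (x=6, y=1), (x=5, y=2), (x=7, y=2), (x=6, y=3)
  Distance 2: (x=6, y=0), (x=5, y=1), (x=7, y=1), (x=4, y=2), (x=5, y=3), (x=7, y=3)  <- goal reached here
One shortest path (2 moves): (x=6, y=2) -> (x=5, y=2) -> (x=5, y=3)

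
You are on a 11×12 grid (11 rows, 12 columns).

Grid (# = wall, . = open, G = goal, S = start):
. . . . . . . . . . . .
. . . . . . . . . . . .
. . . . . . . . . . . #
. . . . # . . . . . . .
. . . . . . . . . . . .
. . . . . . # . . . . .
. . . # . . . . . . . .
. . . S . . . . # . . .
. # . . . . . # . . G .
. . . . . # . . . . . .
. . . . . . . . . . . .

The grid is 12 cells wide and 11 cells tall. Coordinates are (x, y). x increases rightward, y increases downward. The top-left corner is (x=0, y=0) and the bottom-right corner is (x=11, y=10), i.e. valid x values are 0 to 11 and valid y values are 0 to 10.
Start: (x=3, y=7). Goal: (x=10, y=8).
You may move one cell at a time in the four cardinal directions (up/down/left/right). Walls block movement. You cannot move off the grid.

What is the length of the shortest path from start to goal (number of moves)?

BFS from (x=3, y=7) until reaching (x=10, y=8):
  Distance 0: (x=3, y=7)
  Distance 1: (x=2, y=7), (x=4, y=7), (x=3, y=8)
  Distance 2: (x=2, y=6), (x=4, y=6), (x=1, y=7), (x=5, y=7), (x=2, y=8), (x=4, y=8), (x=3, y=9)
  Distance 3: (x=2, y=5), (x=4, y=5), (x=1, y=6), (x=5, y=6), (x=0, y=7), (x=6, y=7), (x=5, y=8), (x=2, y=9), (x=4, y=9), (x=3, y=10)
  Distance 4: (x=2, y=4), (x=4, y=4), (x=1, y=5), (x=3, y=5), (x=5, y=5), (x=0, y=6), (x=6, y=6), (x=7, y=7), (x=0, y=8), (x=6, y=8), (x=1, y=9), (x=2, y=10), (x=4, y=10)
  Distance 5: (x=2, y=3), (x=1, y=4), (x=3, y=4), (x=5, y=4), (x=0, y=5), (x=7, y=6), (x=0, y=9), (x=6, y=9), (x=1, y=10), (x=5, y=10)
  Distance 6: (x=2, y=2), (x=1, y=3), (x=3, y=3), (x=5, y=3), (x=0, y=4), (x=6, y=4), (x=7, y=5), (x=8, y=6), (x=7, y=9), (x=0, y=10), (x=6, y=10)
  Distance 7: (x=2, y=1), (x=1, y=2), (x=3, y=2), (x=5, y=2), (x=0, y=3), (x=6, y=3), (x=7, y=4), (x=8, y=5), (x=9, y=6), (x=8, y=9), (x=7, y=10)
  Distance 8: (x=2, y=0), (x=1, y=1), (x=3, y=1), (x=5, y=1), (x=0, y=2), (x=4, y=2), (x=6, y=2), (x=7, y=3), (x=8, y=4), (x=9, y=5), (x=10, y=6), (x=9, y=7), (x=8, y=8), (x=9, y=9), (x=8, y=10)
  Distance 9: (x=1, y=0), (x=3, y=0), (x=5, y=0), (x=0, y=1), (x=4, y=1), (x=6, y=1), (x=7, y=2), (x=8, y=3), (x=9, y=4), (x=10, y=5), (x=11, y=6), (x=10, y=7), (x=9, y=8), (x=10, y=9), (x=9, y=10)
  Distance 10: (x=0, y=0), (x=4, y=0), (x=6, y=0), (x=7, y=1), (x=8, y=2), (x=9, y=3), (x=10, y=4), (x=11, y=5), (x=11, y=7), (x=10, y=8), (x=11, y=9), (x=10, y=10)  <- goal reached here
One shortest path (10 moves): (x=3, y=7) -> (x=4, y=7) -> (x=5, y=7) -> (x=6, y=7) -> (x=7, y=7) -> (x=7, y=6) -> (x=8, y=6) -> (x=9, y=6) -> (x=10, y=6) -> (x=10, y=7) -> (x=10, y=8)

Answer: Shortest path length: 10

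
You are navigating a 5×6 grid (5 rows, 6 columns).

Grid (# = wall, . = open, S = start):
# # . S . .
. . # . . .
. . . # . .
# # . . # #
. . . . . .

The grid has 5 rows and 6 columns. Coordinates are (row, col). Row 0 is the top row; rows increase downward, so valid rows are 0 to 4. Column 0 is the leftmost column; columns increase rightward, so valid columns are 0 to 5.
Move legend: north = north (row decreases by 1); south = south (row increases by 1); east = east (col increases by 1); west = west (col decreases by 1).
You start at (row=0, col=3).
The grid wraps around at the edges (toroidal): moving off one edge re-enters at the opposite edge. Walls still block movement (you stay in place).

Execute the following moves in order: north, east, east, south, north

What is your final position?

Answer: Final position: (row=4, col=5)

Derivation:
Start: (row=0, col=3)
  north (north): (row=0, col=3) -> (row=4, col=3)
  east (east): (row=4, col=3) -> (row=4, col=4)
  east (east): (row=4, col=4) -> (row=4, col=5)
  south (south): (row=4, col=5) -> (row=0, col=5)
  north (north): (row=0, col=5) -> (row=4, col=5)
Final: (row=4, col=5)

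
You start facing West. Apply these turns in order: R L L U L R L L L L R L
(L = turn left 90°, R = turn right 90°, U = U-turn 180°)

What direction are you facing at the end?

Start: West
  R (right (90° clockwise)) -> North
  L (left (90° counter-clockwise)) -> West
  L (left (90° counter-clockwise)) -> South
  U (U-turn (180°)) -> North
  L (left (90° counter-clockwise)) -> West
  R (right (90° clockwise)) -> North
  L (left (90° counter-clockwise)) -> West
  L (left (90° counter-clockwise)) -> South
  L (left (90° counter-clockwise)) -> East
  L (left (90° counter-clockwise)) -> North
  R (right (90° clockwise)) -> East
  L (left (90° counter-clockwise)) -> North
Final: North

Answer: Final heading: North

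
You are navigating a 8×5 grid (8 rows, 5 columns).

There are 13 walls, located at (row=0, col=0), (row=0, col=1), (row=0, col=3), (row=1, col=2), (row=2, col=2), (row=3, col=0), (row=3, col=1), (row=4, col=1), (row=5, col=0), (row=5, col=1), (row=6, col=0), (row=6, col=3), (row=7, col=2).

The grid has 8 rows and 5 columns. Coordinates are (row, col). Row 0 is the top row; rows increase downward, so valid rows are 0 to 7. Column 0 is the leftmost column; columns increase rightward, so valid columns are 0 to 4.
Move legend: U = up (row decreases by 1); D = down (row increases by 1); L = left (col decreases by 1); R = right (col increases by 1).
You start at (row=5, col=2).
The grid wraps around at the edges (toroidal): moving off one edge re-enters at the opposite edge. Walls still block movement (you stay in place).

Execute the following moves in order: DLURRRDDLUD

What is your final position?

Answer: Final position: (row=7, col=1)

Derivation:
Start: (row=5, col=2)
  D (down): (row=5, col=2) -> (row=6, col=2)
  L (left): (row=6, col=2) -> (row=6, col=1)
  U (up): blocked, stay at (row=6, col=1)
  R (right): (row=6, col=1) -> (row=6, col=2)
  R (right): blocked, stay at (row=6, col=2)
  R (right): blocked, stay at (row=6, col=2)
  D (down): blocked, stay at (row=6, col=2)
  D (down): blocked, stay at (row=6, col=2)
  L (left): (row=6, col=2) -> (row=6, col=1)
  U (up): blocked, stay at (row=6, col=1)
  D (down): (row=6, col=1) -> (row=7, col=1)
Final: (row=7, col=1)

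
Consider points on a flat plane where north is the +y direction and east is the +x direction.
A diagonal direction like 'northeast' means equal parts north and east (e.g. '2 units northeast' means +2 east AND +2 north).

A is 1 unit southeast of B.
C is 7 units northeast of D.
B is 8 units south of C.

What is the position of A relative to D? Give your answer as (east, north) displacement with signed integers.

Place D at the origin (east=0, north=0).
  C is 7 units northeast of D: delta (east=+7, north=+7); C at (east=7, north=7).
  B is 8 units south of C: delta (east=+0, north=-8); B at (east=7, north=-1).
  A is 1 unit southeast of B: delta (east=+1, north=-1); A at (east=8, north=-2).
Therefore A relative to D: (east=8, north=-2).

Answer: A is at (east=8, north=-2) relative to D.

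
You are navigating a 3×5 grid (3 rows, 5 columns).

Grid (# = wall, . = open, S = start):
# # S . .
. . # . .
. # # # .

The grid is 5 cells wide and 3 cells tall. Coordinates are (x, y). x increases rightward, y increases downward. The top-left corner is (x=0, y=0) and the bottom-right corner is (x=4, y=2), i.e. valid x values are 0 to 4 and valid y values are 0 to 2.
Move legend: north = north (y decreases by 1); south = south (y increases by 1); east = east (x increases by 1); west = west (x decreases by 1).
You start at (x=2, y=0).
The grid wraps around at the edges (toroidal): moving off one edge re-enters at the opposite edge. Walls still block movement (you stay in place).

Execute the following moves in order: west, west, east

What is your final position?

Answer: Final position: (x=3, y=0)

Derivation:
Start: (x=2, y=0)
  west (west): blocked, stay at (x=2, y=0)
  west (west): blocked, stay at (x=2, y=0)
  east (east): (x=2, y=0) -> (x=3, y=0)
Final: (x=3, y=0)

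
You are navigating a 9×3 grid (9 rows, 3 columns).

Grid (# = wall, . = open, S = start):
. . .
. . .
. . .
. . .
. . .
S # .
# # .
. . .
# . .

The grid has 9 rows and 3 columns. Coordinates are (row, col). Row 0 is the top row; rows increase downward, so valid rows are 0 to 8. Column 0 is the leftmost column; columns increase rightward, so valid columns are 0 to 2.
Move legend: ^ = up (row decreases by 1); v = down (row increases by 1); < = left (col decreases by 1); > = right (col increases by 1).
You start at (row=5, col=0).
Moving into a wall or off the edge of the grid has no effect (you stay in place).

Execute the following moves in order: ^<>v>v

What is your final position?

Answer: Final position: (row=5, col=2)

Derivation:
Start: (row=5, col=0)
  ^ (up): (row=5, col=0) -> (row=4, col=0)
  < (left): blocked, stay at (row=4, col=0)
  > (right): (row=4, col=0) -> (row=4, col=1)
  v (down): blocked, stay at (row=4, col=1)
  > (right): (row=4, col=1) -> (row=4, col=2)
  v (down): (row=4, col=2) -> (row=5, col=2)
Final: (row=5, col=2)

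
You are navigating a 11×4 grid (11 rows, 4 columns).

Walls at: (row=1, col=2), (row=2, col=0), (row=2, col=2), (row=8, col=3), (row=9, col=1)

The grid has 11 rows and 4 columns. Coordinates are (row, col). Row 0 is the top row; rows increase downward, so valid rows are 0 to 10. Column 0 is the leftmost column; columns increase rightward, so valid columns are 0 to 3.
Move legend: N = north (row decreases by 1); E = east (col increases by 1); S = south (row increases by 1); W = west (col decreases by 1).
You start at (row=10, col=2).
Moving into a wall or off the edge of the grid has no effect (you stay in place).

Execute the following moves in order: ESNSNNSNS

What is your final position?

Answer: Final position: (row=10, col=3)

Derivation:
Start: (row=10, col=2)
  E (east): (row=10, col=2) -> (row=10, col=3)
  S (south): blocked, stay at (row=10, col=3)
  N (north): (row=10, col=3) -> (row=9, col=3)
  S (south): (row=9, col=3) -> (row=10, col=3)
  N (north): (row=10, col=3) -> (row=9, col=3)
  N (north): blocked, stay at (row=9, col=3)
  S (south): (row=9, col=3) -> (row=10, col=3)
  N (north): (row=10, col=3) -> (row=9, col=3)
  S (south): (row=9, col=3) -> (row=10, col=3)
Final: (row=10, col=3)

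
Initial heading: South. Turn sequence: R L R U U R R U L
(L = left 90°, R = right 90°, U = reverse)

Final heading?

Start: South
  R (right (90° clockwise)) -> West
  L (left (90° counter-clockwise)) -> South
  R (right (90° clockwise)) -> West
  U (U-turn (180°)) -> East
  U (U-turn (180°)) -> West
  R (right (90° clockwise)) -> North
  R (right (90° clockwise)) -> East
  U (U-turn (180°)) -> West
  L (left (90° counter-clockwise)) -> South
Final: South

Answer: Final heading: South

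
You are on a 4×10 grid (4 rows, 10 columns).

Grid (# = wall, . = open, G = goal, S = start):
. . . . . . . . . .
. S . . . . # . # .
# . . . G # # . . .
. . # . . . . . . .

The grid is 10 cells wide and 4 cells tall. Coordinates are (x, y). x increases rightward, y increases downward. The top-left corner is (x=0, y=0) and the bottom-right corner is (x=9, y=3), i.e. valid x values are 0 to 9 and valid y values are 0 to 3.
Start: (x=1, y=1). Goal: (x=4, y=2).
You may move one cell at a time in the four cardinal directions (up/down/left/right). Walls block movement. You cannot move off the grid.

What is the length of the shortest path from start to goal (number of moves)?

Answer: Shortest path length: 4

Derivation:
BFS from (x=1, y=1) until reaching (x=4, y=2):
  Distance 0: (x=1, y=1)
  Distance 1: (x=1, y=0), (x=0, y=1), (x=2, y=1), (x=1, y=2)
  Distance 2: (x=0, y=0), (x=2, y=0), (x=3, y=1), (x=2, y=2), (x=1, y=3)
  Distance 3: (x=3, y=0), (x=4, y=1), (x=3, y=2), (x=0, y=3)
  Distance 4: (x=4, y=0), (x=5, y=1), (x=4, y=2), (x=3, y=3)  <- goal reached here
One shortest path (4 moves): (x=1, y=1) -> (x=2, y=1) -> (x=3, y=1) -> (x=4, y=1) -> (x=4, y=2)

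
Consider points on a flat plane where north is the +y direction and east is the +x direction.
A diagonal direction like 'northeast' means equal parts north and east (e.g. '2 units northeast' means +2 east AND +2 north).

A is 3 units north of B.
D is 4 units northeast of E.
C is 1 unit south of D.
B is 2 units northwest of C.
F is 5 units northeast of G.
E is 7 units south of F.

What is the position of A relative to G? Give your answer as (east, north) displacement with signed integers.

Answer: A is at (east=7, north=6) relative to G.

Derivation:
Place G at the origin (east=0, north=0).
  F is 5 units northeast of G: delta (east=+5, north=+5); F at (east=5, north=5).
  E is 7 units south of F: delta (east=+0, north=-7); E at (east=5, north=-2).
  D is 4 units northeast of E: delta (east=+4, north=+4); D at (east=9, north=2).
  C is 1 unit south of D: delta (east=+0, north=-1); C at (east=9, north=1).
  B is 2 units northwest of C: delta (east=-2, north=+2); B at (east=7, north=3).
  A is 3 units north of B: delta (east=+0, north=+3); A at (east=7, north=6).
Therefore A relative to G: (east=7, north=6).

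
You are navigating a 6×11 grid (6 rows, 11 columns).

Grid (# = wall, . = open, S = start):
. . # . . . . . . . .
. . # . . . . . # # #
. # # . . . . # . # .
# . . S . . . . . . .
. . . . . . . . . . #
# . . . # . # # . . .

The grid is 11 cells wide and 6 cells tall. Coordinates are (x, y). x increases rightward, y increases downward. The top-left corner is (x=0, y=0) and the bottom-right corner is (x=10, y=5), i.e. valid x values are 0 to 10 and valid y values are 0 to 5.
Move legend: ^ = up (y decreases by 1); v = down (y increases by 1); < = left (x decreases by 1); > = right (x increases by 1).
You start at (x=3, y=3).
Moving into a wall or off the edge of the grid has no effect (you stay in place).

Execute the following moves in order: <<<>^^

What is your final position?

Start: (x=3, y=3)
  < (left): (x=3, y=3) -> (x=2, y=3)
  < (left): (x=2, y=3) -> (x=1, y=3)
  < (left): blocked, stay at (x=1, y=3)
  > (right): (x=1, y=3) -> (x=2, y=3)
  ^ (up): blocked, stay at (x=2, y=3)
  ^ (up): blocked, stay at (x=2, y=3)
Final: (x=2, y=3)

Answer: Final position: (x=2, y=3)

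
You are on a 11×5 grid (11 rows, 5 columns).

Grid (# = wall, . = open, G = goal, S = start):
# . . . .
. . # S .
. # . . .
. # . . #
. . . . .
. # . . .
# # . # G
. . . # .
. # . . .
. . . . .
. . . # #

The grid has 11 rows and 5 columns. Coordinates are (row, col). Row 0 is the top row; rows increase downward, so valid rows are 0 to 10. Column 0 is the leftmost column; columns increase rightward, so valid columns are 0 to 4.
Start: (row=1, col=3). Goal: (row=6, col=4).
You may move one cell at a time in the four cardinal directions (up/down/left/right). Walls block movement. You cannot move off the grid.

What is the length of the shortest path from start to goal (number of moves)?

BFS from (row=1, col=3) until reaching (row=6, col=4):
  Distance 0: (row=1, col=3)
  Distance 1: (row=0, col=3), (row=1, col=4), (row=2, col=3)
  Distance 2: (row=0, col=2), (row=0, col=4), (row=2, col=2), (row=2, col=4), (row=3, col=3)
  Distance 3: (row=0, col=1), (row=3, col=2), (row=4, col=3)
  Distance 4: (row=1, col=1), (row=4, col=2), (row=4, col=4), (row=5, col=3)
  Distance 5: (row=1, col=0), (row=4, col=1), (row=5, col=2), (row=5, col=4)
  Distance 6: (row=2, col=0), (row=4, col=0), (row=6, col=2), (row=6, col=4)  <- goal reached here
One shortest path (6 moves): (row=1, col=3) -> (row=2, col=3) -> (row=3, col=3) -> (row=4, col=3) -> (row=4, col=4) -> (row=5, col=4) -> (row=6, col=4)

Answer: Shortest path length: 6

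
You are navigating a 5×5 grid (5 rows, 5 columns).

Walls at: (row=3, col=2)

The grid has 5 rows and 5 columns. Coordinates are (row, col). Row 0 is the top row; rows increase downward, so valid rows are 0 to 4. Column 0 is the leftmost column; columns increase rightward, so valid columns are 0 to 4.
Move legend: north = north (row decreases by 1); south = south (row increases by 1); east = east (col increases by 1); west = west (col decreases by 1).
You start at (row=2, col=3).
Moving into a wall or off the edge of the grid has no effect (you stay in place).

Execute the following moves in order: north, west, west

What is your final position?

Start: (row=2, col=3)
  north (north): (row=2, col=3) -> (row=1, col=3)
  west (west): (row=1, col=3) -> (row=1, col=2)
  west (west): (row=1, col=2) -> (row=1, col=1)
Final: (row=1, col=1)

Answer: Final position: (row=1, col=1)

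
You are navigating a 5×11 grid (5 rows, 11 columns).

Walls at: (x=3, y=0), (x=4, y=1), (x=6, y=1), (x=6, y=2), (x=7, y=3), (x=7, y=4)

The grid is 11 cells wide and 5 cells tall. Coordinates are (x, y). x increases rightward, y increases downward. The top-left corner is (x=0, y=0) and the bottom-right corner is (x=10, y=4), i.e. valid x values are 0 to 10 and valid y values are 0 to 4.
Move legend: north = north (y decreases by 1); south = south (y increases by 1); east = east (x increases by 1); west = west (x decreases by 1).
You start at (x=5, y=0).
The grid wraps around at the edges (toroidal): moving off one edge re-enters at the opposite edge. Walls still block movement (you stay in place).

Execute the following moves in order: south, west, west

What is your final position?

Answer: Final position: (x=5, y=1)

Derivation:
Start: (x=5, y=0)
  south (south): (x=5, y=0) -> (x=5, y=1)
  west (west): blocked, stay at (x=5, y=1)
  west (west): blocked, stay at (x=5, y=1)
Final: (x=5, y=1)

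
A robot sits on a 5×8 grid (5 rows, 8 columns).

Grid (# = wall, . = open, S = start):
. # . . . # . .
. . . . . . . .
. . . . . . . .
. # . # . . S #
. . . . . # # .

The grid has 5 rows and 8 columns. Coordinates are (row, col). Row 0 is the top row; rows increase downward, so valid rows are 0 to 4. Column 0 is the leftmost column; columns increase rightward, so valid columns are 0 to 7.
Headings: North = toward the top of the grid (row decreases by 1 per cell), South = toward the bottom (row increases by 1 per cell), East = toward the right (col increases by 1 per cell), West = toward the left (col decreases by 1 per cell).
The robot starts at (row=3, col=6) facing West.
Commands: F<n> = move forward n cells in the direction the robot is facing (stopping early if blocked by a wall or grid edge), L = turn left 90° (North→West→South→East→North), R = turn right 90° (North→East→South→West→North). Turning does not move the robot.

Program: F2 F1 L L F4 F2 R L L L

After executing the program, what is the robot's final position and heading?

Answer: Final position: (row=3, col=6), facing West

Derivation:
Start: (row=3, col=6), facing West
  F2: move forward 2, now at (row=3, col=4)
  F1: move forward 0/1 (blocked), now at (row=3, col=4)
  L: turn left, now facing South
  L: turn left, now facing East
  F4: move forward 2/4 (blocked), now at (row=3, col=6)
  F2: move forward 0/2 (blocked), now at (row=3, col=6)
  R: turn right, now facing South
  L: turn left, now facing East
  L: turn left, now facing North
  L: turn left, now facing West
Final: (row=3, col=6), facing West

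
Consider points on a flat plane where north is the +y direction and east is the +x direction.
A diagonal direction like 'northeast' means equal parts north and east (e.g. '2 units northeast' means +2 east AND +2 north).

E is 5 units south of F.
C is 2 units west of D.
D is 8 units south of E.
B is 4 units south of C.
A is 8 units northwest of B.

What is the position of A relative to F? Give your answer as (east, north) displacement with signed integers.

Answer: A is at (east=-10, north=-9) relative to F.

Derivation:
Place F at the origin (east=0, north=0).
  E is 5 units south of F: delta (east=+0, north=-5); E at (east=0, north=-5).
  D is 8 units south of E: delta (east=+0, north=-8); D at (east=0, north=-13).
  C is 2 units west of D: delta (east=-2, north=+0); C at (east=-2, north=-13).
  B is 4 units south of C: delta (east=+0, north=-4); B at (east=-2, north=-17).
  A is 8 units northwest of B: delta (east=-8, north=+8); A at (east=-10, north=-9).
Therefore A relative to F: (east=-10, north=-9).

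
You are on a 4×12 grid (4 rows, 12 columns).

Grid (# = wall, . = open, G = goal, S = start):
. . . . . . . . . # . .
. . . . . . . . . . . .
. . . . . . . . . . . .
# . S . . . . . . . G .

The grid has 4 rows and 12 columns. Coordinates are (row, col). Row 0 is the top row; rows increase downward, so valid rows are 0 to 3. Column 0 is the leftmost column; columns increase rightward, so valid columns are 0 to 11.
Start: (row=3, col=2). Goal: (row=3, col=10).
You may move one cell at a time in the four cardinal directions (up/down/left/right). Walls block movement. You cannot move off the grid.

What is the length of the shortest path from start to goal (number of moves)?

Answer: Shortest path length: 8

Derivation:
BFS from (row=3, col=2) until reaching (row=3, col=10):
  Distance 0: (row=3, col=2)
  Distance 1: (row=2, col=2), (row=3, col=1), (row=3, col=3)
  Distance 2: (row=1, col=2), (row=2, col=1), (row=2, col=3), (row=3, col=4)
  Distance 3: (row=0, col=2), (row=1, col=1), (row=1, col=3), (row=2, col=0), (row=2, col=4), (row=3, col=5)
  Distance 4: (row=0, col=1), (row=0, col=3), (row=1, col=0), (row=1, col=4), (row=2, col=5), (row=3, col=6)
  Distance 5: (row=0, col=0), (row=0, col=4), (row=1, col=5), (row=2, col=6), (row=3, col=7)
  Distance 6: (row=0, col=5), (row=1, col=6), (row=2, col=7), (row=3, col=8)
  Distance 7: (row=0, col=6), (row=1, col=7), (row=2, col=8), (row=3, col=9)
  Distance 8: (row=0, col=7), (row=1, col=8), (row=2, col=9), (row=3, col=10)  <- goal reached here
One shortest path (8 moves): (row=3, col=2) -> (row=3, col=3) -> (row=3, col=4) -> (row=3, col=5) -> (row=3, col=6) -> (row=3, col=7) -> (row=3, col=8) -> (row=3, col=9) -> (row=3, col=10)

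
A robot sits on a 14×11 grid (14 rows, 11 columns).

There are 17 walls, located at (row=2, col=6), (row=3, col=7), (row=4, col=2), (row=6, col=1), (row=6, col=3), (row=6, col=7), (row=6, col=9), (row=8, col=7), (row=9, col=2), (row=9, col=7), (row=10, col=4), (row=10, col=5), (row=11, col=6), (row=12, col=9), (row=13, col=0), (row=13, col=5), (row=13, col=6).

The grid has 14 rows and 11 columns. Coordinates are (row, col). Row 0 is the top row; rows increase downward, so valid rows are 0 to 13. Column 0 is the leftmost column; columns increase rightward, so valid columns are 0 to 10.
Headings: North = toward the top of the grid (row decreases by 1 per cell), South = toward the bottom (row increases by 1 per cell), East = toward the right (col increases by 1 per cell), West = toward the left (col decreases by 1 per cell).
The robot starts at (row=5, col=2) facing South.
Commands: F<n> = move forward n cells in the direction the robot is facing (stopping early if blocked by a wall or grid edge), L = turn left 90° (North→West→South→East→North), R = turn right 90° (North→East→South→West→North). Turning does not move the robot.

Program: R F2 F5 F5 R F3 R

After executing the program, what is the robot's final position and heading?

Answer: Final position: (row=2, col=0), facing East

Derivation:
Start: (row=5, col=2), facing South
  R: turn right, now facing West
  F2: move forward 2, now at (row=5, col=0)
  F5: move forward 0/5 (blocked), now at (row=5, col=0)
  F5: move forward 0/5 (blocked), now at (row=5, col=0)
  R: turn right, now facing North
  F3: move forward 3, now at (row=2, col=0)
  R: turn right, now facing East
Final: (row=2, col=0), facing East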